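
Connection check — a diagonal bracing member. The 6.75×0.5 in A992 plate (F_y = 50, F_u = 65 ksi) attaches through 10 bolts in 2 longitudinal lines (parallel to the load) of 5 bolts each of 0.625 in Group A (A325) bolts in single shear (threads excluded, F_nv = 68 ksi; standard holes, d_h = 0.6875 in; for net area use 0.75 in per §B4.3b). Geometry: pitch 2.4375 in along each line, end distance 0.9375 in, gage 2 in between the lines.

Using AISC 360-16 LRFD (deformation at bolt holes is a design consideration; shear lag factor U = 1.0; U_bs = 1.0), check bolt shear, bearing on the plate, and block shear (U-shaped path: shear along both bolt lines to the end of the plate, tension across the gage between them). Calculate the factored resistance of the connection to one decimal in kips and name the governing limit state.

156.5 kips (bolt shear governs)

Bolt shear: A_b = π(0.625)²/4 = 0.3068 in². φR_n = 0.75 × 68 × 0.3068 × 10 × 1 = 156.5 kips.
Bearing (0.5 in plate, F_u = 65 ksi): end bolts L_c = 0.9375 − 0.6875/2 = 0.59375, R_n = min(1.2×0.59375×0.5×65, 2.4×0.625×0.5×65) = 23.156 kips/bolt; interior L_c = 2.4375 − 0.6875 = 1.75, R_n = 48.75 kips/bolt. φR_n = 0.75 × (2×23.156 + 8×48.75) = 327.2 kips.
Block shear: shear path 2×[0.9375+4×2.4375] = 2×10.6875 in, A_gv = 10.688, A_nv = 2×(10.6875 − 4.5×0.75)×0.5 = 7.3125 in²; tension across gage: (2 − 1×0.75)×0.5 = 0.625 in². R_n = min(0.6×65×7.3125, 0.6×50×10.688) + 1.0×65×0.625 = min(285.19, 320.64) + 40.625 = 325.82 kips. φR_n = 0.75 × 325.82 = 244.4 kips.
Governing: min(156.5, 327.2, 244.4) = 156.5 kips → bolt shear.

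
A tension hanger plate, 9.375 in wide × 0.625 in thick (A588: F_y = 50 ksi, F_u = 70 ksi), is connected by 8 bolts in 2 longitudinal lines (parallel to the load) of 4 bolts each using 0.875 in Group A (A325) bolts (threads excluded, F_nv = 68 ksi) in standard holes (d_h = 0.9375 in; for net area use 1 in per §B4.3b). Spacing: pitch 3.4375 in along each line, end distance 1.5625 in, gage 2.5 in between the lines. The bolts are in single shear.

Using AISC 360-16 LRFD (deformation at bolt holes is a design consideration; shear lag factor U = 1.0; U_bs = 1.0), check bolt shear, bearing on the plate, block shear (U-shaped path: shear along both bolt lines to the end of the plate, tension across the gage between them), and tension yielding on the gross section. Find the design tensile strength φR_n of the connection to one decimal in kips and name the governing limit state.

245.3 kips (bolt shear governs)

Bolt shear: A_b = π(0.875)²/4 = 0.60132 in². φR_n = 0.75 × 68 × 0.60132 × 8 × 1 = 245.3 kips.
Bearing (0.625 in plate, F_u = 70 ksi): end bolts L_c = 1.5625 − 0.9375/2 = 1.09375, R_n = min(1.2×1.09375×0.625×70, 2.4×0.875×0.625×70) = 57.422 kips/bolt; interior L_c = 3.4375 − 0.9375 = 2.5, R_n = 91.875 kips/bolt. φR_n = 0.75 × (2×57.422 + 6×91.875) = 499.6 kips.
Block shear: shear path 2×[1.5625+3×3.4375] = 2×11.875 in, A_gv = 14.844, A_nv = 2×(11.875 − 3.5×1)×0.625 = 10.469 in²; tension across gage: (2.5 − 1×1)×0.625 = 0.9375 in². R_n = min(0.6×70×10.469, 0.6×50×14.844) + 1.0×70×0.9375 = min(439.7, 445.32) + 65.625 = 505.33 kips. φR_n = 0.75 × 505.33 = 379.0 kips.
Tension yield (gross): A_g = 9.375×0.625 = 5.8594 in². φR_n = 0.90 × 50 × 5.8594 = 263.7 kips.
Governing: min(245.3, 499.6, 379.0, 263.7) = 245.3 kips → bolt shear.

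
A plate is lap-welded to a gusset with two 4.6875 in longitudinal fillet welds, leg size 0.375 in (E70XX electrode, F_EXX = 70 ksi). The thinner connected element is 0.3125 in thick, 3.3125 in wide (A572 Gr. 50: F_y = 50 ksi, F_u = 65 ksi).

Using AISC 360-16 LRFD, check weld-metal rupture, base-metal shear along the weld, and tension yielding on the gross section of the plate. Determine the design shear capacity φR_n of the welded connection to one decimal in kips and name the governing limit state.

46.6 kips (gross-section yield governs)

Weld metal: throat = 0.707×0.375 = 0.26513 in, L = 2×4.6875 = 9.375 in. φR_n = 0.75 × 0.6 × 70 × 0.26513 × 9.375 = 78.3 kips.
Base metal shear (0.3125 in plate): yield φR_n = 1.0×0.6×50×0.3125×9.375 = 87.9 kips; rupture φR_n = 0.75×0.6×65×0.3125×9.375 = 85.7 kips; take 85.7 kips (rupture).
Tension yield (gross): A_g = 3.3125×0.3125 = 1.0352 in². φR_n = 0.90 × 50 × 1.0352 = 46.6 kips.
Governing: min(78.3, 85.7, 46.6) = 46.6 kips → gross-section yield.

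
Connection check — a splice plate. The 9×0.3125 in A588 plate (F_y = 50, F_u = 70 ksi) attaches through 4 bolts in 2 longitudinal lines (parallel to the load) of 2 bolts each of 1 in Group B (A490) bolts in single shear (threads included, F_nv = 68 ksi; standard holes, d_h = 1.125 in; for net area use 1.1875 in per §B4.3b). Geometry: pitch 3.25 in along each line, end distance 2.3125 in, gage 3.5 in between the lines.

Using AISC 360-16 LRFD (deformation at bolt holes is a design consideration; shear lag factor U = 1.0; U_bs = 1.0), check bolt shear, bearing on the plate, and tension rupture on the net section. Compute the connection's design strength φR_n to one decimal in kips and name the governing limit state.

Bolt shear: A_b = π(1)²/4 = 0.7854 in². φR_n = 0.75 × 68 × 0.7854 × 4 × 1 = 160.2 kips.
Bearing (0.3125 in plate, F_u = 70 ksi): end bolts L_c = 2.3125 − 1.125/2 = 1.75, R_n = min(1.2×1.75×0.3125×70, 2.4×1×0.3125×70) = 45.938 kips/bolt; interior L_c = 3.25 − 1.125 = 2.125, R_n = 52.5 kips/bolt. φR_n = 0.75 × (2×45.938 + 2×52.5) = 147.7 kips.
Tension rupture (net): A_n = (9 − 2×1.1875)×0.3125 = 2.0703 in² (U = 1.0, A_e = A_n). φR_n = 0.75 × 70 × 2.0703 = 108.7 kips.
Governing: min(160.2, 147.7, 108.7) = 108.7 kips → net-section rupture.

108.7 kips (net-section rupture governs)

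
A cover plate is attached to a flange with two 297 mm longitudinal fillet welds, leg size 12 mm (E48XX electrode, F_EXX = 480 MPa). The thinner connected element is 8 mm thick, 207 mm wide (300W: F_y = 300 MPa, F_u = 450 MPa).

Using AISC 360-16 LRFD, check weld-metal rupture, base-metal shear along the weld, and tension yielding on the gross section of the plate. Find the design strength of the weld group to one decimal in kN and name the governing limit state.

Weld metal: throat = 0.707×12 = 8.484 mm, L = 2×297 = 594 mm. φR_n = 0.75 × 0.6 × 480 × 8.484 × 594 = 1088.5 kN.
Base metal shear (8 mm plate): yield φR_n = 1.0×0.6×300×8×594 = 855.4 kN; rupture φR_n = 0.75×0.6×450×8×594 = 962.3 kN; take 855.4 kN (yield).
Tension yield (gross): A_g = 207×8 = 1656 mm². φR_n = 0.90 × 300 × 1656 = 447.1 kN.
Governing: min(1088.5, 855.4, 447.1) = 447.1 kN → gross-section yield.

447.1 kN (gross-section yield governs)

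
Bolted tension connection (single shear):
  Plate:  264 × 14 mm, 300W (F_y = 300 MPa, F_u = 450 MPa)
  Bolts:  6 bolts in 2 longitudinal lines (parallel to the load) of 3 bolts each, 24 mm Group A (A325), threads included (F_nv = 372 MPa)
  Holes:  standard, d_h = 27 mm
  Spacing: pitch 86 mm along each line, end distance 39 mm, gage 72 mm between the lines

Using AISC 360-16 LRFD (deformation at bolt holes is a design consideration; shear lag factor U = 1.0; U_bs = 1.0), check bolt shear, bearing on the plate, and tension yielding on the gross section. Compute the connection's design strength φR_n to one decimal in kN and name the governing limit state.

Bolt shear: A_b = π(24)²/4 = 452.39 mm². φR_n = 0.75 × 372 × 452.39 × 6 × 1 = 757.3 kN.
Bearing (14 mm plate, F_u = 450 MPa): end bolts L_c = 39 − 27/2 = 25.5, R_n = min(1.2×25.5×14×450, 2.4×24×14×450) = 192.78 kN/bolt; interior L_c = 86 − 27 = 59, R_n = 362.88 kN/bolt. φR_n = 0.75 × (2×192.78 + 4×362.88) = 1377.8 kN.
Tension yield (gross): A_g = 264×14 = 3696 mm². φR_n = 0.90 × 300 × 3696 = 997.9 kN.
Governing: min(757.3, 1377.8, 997.9) = 757.3 kN → bolt shear.

757.3 kN (bolt shear governs)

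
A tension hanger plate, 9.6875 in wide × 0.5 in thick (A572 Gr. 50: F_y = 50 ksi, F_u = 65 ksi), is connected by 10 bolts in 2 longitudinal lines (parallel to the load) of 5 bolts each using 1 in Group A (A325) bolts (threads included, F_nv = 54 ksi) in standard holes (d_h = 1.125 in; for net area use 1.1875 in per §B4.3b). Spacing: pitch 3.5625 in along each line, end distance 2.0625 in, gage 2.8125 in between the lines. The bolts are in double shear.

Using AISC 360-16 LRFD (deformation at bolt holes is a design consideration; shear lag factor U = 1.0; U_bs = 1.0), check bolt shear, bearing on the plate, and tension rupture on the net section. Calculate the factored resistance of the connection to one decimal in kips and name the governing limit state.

Bolt shear: A_b = π(1)²/4 = 0.7854 in². φR_n = 0.75 × 54 × 0.7854 × 10 × 2 = 636.2 kips.
Bearing (0.5 in plate, F_u = 65 ksi): end bolts L_c = 2.0625 − 1.125/2 = 1.5, R_n = min(1.2×1.5×0.5×65, 2.4×1×0.5×65) = 58.5 kips/bolt; interior L_c = 3.5625 − 1.125 = 2.4375, R_n = 78 kips/bolt. φR_n = 0.75 × (2×58.5 + 8×78) = 555.8 kips.
Tension rupture (net): A_n = (9.6875 − 2×1.1875)×0.5 = 3.6563 in² (U = 1.0, A_e = A_n). φR_n = 0.75 × 65 × 3.6563 = 178.2 kips.
Governing: min(636.2, 555.8, 178.2) = 178.2 kips → net-section rupture.

178.2 kips (net-section rupture governs)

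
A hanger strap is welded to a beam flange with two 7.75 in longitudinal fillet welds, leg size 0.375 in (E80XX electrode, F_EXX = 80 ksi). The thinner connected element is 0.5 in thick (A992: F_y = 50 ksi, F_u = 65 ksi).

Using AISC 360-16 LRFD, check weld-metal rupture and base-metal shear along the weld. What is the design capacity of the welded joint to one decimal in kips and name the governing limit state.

Weld metal: throat = 0.707×0.375 = 0.26513 in, L = 2×7.75 = 15.5 in. φR_n = 0.75 × 0.6 × 80 × 0.26513 × 15.5 = 147.9 kips.
Base metal shear (0.5 in plate): yield φR_n = 1.0×0.6×50×0.5×15.5 = 232.5 kips; rupture φR_n = 0.75×0.6×65×0.5×15.5 = 226.7 kips; take 226.7 kips (rupture).
Governing: min(147.9, 226.7) = 147.9 kips → weld metal.

147.9 kips (weld metal governs)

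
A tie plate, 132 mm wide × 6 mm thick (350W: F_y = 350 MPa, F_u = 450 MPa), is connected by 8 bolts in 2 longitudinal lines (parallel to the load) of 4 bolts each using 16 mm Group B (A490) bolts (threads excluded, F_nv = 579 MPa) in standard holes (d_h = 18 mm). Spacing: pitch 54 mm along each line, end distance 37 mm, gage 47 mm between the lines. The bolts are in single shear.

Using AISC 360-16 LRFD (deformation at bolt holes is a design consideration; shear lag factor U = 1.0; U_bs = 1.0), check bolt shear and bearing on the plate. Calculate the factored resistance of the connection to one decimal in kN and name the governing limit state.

Bolt shear: A_b = π(16)²/4 = 201.06 mm². φR_n = 0.75 × 579 × 201.06 × 8 × 1 = 698.5 kN.
Bearing (6 mm plate, F_u = 450 MPa): end bolts L_c = 37 − 18/2 = 28, R_n = min(1.2×28×6×450, 2.4×16×6×450) = 90.72 kN/bolt; interior L_c = 54 − 18 = 36, R_n = 103.68 kN/bolt. φR_n = 0.75 × (2×90.72 + 6×103.68) = 602.6 kN.
Governing: min(698.5, 602.6) = 602.6 kN → bearing.

602.6 kN (bearing governs)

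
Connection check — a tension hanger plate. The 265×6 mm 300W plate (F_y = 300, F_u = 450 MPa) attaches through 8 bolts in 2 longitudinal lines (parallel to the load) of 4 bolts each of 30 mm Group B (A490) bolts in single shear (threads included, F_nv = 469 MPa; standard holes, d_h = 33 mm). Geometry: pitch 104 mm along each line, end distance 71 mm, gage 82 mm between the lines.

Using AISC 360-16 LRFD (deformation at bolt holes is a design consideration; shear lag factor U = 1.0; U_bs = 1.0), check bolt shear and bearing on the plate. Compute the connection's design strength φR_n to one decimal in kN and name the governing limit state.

Bolt shear: A_b = π(30)²/4 = 706.86 mm². φR_n = 0.75 × 469 × 706.86 × 8 × 1 = 1989.1 kN.
Bearing (6 mm plate, F_u = 450 MPa): end bolts L_c = 71 − 33/2 = 54.5, R_n = min(1.2×54.5×6×450, 2.4×30×6×450) = 176.58 kN/bolt; interior L_c = 104 − 33 = 71, R_n = 194.4 kN/bolt. φR_n = 0.75 × (2×176.58 + 6×194.4) = 1139.7 kN.
Governing: min(1989.1, 1139.7) = 1139.7 kN → bearing.

1139.7 kN (bearing governs)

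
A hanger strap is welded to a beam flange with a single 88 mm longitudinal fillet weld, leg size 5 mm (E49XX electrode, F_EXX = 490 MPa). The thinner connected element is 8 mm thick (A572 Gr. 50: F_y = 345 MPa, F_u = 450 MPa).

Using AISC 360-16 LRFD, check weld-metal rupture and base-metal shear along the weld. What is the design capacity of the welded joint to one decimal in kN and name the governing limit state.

68.6 kN (weld metal governs)

Weld metal: throat = 0.707×5 = 3.535 mm, L = 88 mm. φR_n = 0.75 × 0.6 × 490 × 3.535 × 88 = 68.6 kN.
Base metal shear (8 mm plate): yield φR_n = 1.0×0.6×345×8×88 = 145.7 kN; rupture φR_n = 0.75×0.6×450×8×88 = 142.6 kN; take 142.6 kN (rupture).
Governing: min(68.6, 142.6) = 68.6 kN → weld metal.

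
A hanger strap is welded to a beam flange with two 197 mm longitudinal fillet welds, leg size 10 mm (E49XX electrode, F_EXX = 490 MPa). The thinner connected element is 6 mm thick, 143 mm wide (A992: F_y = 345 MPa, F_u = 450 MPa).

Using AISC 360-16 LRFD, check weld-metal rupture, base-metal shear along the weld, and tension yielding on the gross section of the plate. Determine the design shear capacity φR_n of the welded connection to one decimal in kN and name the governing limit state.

Weld metal: throat = 0.707×10 = 7.07 mm, L = 2×197 = 394 mm. φR_n = 0.75 × 0.6 × 490 × 7.07 × 394 = 614.2 kN.
Base metal shear (6 mm plate): yield φR_n = 1.0×0.6×345×6×394 = 489.3 kN; rupture φR_n = 0.75×0.6×450×6×394 = 478.7 kN; take 478.7 kN (rupture).
Tension yield (gross): A_g = 143×6 = 858 mm². φR_n = 0.90 × 345 × 858 = 266.4 kN.
Governing: min(614.2, 478.7, 266.4) = 266.4 kN → gross-section yield.

266.4 kN (gross-section yield governs)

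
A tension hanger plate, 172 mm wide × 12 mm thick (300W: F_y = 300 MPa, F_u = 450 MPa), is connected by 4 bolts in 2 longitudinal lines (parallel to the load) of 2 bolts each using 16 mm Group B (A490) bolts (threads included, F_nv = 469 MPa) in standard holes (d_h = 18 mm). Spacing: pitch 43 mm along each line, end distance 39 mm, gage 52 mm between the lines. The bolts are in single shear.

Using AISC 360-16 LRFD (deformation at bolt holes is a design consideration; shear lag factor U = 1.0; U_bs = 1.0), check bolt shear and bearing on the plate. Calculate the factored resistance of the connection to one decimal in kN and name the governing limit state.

282.9 kN (bolt shear governs)

Bolt shear: A_b = π(16)²/4 = 201.06 mm². φR_n = 0.75 × 469 × 201.06 × 4 × 1 = 282.9 kN.
Bearing (12 mm plate, F_u = 450 MPa): end bolts L_c = 39 − 18/2 = 30, R_n = min(1.2×30×12×450, 2.4×16×12×450) = 194.4 kN/bolt; interior L_c = 43 − 18 = 25, R_n = 162 kN/bolt. φR_n = 0.75 × (2×194.4 + 2×162) = 534.6 kN.
Governing: min(282.9, 534.6) = 282.9 kN → bolt shear.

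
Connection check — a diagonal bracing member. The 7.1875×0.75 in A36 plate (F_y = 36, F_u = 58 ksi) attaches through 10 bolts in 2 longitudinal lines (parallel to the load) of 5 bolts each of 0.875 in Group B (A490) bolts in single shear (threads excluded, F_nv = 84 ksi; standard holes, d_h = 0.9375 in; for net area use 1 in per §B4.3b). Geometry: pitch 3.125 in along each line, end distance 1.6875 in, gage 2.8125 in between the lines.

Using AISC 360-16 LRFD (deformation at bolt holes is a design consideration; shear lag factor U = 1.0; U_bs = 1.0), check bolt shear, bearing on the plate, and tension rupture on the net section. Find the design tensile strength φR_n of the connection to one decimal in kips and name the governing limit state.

169.2 kips (net-section rupture governs)

Bolt shear: A_b = π(0.875)²/4 = 0.60132 in². φR_n = 0.75 × 84 × 0.60132 × 10 × 1 = 378.8 kips.
Bearing (0.75 in plate, F_u = 58 ksi): end bolts L_c = 1.6875 − 0.9375/2 = 1.21875, R_n = min(1.2×1.21875×0.75×58, 2.4×0.875×0.75×58) = 63.619 kips/bolt; interior L_c = 3.125 − 0.9375 = 2.1875, R_n = 91.35 kips/bolt. φR_n = 0.75 × (2×63.619 + 8×91.35) = 643.5 kips.
Tension rupture (net): A_n = (7.1875 − 2×1)×0.75 = 3.8906 in² (U = 1.0, A_e = A_n). φR_n = 0.75 × 58 × 3.8906 = 169.2 kips.
Governing: min(378.8, 643.5, 169.2) = 169.2 kips → net-section rupture.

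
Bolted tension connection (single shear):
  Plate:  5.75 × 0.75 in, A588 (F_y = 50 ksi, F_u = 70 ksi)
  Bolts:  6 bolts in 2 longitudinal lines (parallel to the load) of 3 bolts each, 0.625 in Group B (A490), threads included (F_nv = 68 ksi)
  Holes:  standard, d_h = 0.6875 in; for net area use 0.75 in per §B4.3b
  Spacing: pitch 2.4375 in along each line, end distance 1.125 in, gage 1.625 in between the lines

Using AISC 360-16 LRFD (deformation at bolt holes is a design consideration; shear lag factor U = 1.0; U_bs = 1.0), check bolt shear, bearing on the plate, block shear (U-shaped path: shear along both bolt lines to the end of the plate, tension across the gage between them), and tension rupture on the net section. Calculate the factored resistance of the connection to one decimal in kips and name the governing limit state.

93.9 kips (bolt shear governs)

Bolt shear: A_b = π(0.625)²/4 = 0.3068 in². φR_n = 0.75 × 68 × 0.3068 × 6 × 1 = 93.9 kips.
Bearing (0.75 in plate, F_u = 70 ksi): end bolts L_c = 1.125 − 0.6875/2 = 0.78125, R_n = min(1.2×0.78125×0.75×70, 2.4×0.625×0.75×70) = 49.219 kips/bolt; interior L_c = 2.4375 − 0.6875 = 1.75, R_n = 78.75 kips/bolt. φR_n = 0.75 × (2×49.219 + 4×78.75) = 310.1 kips.
Block shear: shear path 2×[1.125+2×2.4375] = 2×6 in, A_gv = 9, A_nv = 2×(6 − 2.5×0.75)×0.75 = 6.1875 in²; tension across gage: (1.625 − 1×0.75)×0.75 = 0.65625 in². R_n = min(0.6×70×6.1875, 0.6×50×9) + 1.0×70×0.65625 = min(259.88, 270) + 45.938 = 305.82 kips. φR_n = 0.75 × 305.82 = 229.4 kips.
Tension rupture (net): A_n = (5.75 − 2×0.75)×0.75 = 3.1875 in² (U = 1.0, A_e = A_n). φR_n = 0.75 × 70 × 3.1875 = 167.3 kips.
Governing: min(93.9, 310.1, 229.4, 167.3) = 93.9 kips → bolt shear.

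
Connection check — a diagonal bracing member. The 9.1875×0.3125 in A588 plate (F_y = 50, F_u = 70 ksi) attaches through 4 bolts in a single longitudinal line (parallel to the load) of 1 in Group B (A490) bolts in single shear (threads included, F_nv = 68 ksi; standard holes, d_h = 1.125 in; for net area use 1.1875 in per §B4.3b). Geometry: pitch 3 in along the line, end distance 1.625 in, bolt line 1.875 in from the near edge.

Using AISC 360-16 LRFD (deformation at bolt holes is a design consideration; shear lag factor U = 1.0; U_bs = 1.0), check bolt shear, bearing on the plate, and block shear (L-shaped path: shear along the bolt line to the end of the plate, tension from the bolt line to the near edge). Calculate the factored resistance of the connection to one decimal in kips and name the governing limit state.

Bolt shear: A_b = π(1)²/4 = 0.7854 in². φR_n = 0.75 × 68 × 0.7854 × 4 × 1 = 160.2 kips.
Bearing (0.3125 in plate, F_u = 70 ksi): end bolts L_c = 1.625 − 1.125/2 = 1.0625, R_n = min(1.2×1.0625×0.3125×70, 2.4×1×0.3125×70) = 27.891 kips/bolt; interior L_c = 3 − 1.125 = 1.875, R_n = 49.219 kips/bolt. φR_n = 0.75 × (1×27.891 + 3×49.219) = 131.7 kips.
Block shear: shear path 1×[1.625+3×3] = 1×10.625 in, A_gv = 3.3203, A_nv = 1×(10.625 − 3.5×1.1875)×0.3125 = 2.0215 in²; tension to near edge: (1.875 − 0.5×1.1875)×0.3125 = 0.40039 in². R_n = min(0.6×70×2.0215, 0.6×50×3.3203) + 1.0×70×0.40039 = min(84.903, 99.609) + 28.027 = 112.93 kips. φR_n = 0.75 × 112.93 = 84.7 kips.
Governing: min(160.2, 131.7, 84.7) = 84.7 kips → block shear.

84.7 kips (block shear governs)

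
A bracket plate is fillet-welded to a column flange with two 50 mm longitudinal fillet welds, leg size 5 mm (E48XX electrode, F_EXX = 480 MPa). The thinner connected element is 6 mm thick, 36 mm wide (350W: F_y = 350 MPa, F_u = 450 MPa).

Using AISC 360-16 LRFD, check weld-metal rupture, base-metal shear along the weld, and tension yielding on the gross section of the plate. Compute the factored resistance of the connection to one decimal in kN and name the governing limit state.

Weld metal: throat = 0.707×5 = 3.535 mm, L = 2×50 = 100 mm. φR_n = 0.75 × 0.6 × 480 × 3.535 × 100 = 76.4 kN.
Base metal shear (6 mm plate): yield φR_n = 1.0×0.6×350×6×100 = 126.0 kN; rupture φR_n = 0.75×0.6×450×6×100 = 121.5 kN; take 121.5 kN (rupture).
Tension yield (gross): A_g = 36×6 = 216 mm². φR_n = 0.90 × 350 × 216 = 68.0 kN.
Governing: min(76.4, 121.5, 68.0) = 68.0 kN → gross-section yield.

68.0 kN (gross-section yield governs)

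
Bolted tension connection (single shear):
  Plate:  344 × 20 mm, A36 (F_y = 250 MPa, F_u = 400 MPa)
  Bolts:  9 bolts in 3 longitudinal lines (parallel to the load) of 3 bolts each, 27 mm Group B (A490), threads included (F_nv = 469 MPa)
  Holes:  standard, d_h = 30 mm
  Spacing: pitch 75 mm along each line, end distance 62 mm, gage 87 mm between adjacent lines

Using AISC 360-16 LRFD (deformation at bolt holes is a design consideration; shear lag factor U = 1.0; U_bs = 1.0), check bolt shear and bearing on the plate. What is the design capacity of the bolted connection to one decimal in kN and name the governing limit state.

1812.6 kN (bolt shear governs)

Bolt shear: A_b = π(27)²/4 = 572.56 mm². φR_n = 0.75 × 469 × 572.56 × 9 × 1 = 1812.6 kN.
Bearing (20 mm plate, F_u = 400 MPa): end bolts L_c = 62 − 30/2 = 47, R_n = min(1.2×47×20×400, 2.4×27×20×400) = 451.2 kN/bolt; interior L_c = 75 − 30 = 45, R_n = 432 kN/bolt. φR_n = 0.75 × (3×451.2 + 6×432) = 2959.2 kN.
Governing: min(1812.6, 2959.2) = 1812.6 kN → bolt shear.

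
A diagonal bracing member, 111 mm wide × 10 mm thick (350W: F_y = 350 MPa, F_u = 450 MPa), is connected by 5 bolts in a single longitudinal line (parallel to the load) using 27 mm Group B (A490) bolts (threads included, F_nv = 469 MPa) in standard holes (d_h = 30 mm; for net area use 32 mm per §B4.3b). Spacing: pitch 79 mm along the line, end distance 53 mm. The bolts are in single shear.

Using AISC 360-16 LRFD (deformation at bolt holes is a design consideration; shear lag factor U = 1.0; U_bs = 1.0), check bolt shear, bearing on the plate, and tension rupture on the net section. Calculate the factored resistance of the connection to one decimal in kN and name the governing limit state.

266.6 kN (net-section rupture governs)

Bolt shear: A_b = π(27)²/4 = 572.56 mm². φR_n = 0.75 × 469 × 572.56 × 5 × 1 = 1007.0 kN.
Bearing (10 mm plate, F_u = 450 MPa): end bolts L_c = 53 − 30/2 = 38, R_n = min(1.2×38×10×450, 2.4×27×10×450) = 205.2 kN/bolt; interior L_c = 79 − 30 = 49, R_n = 264.6 kN/bolt. φR_n = 0.75 × (1×205.2 + 4×264.6) = 947.7 kN.
Tension rupture (net): A_n = (111 − 1×32)×10 = 790 mm² (U = 1.0, A_e = A_n). φR_n = 0.75 × 450 × 790 = 266.6 kN.
Governing: min(1007.0, 947.7, 266.6) = 266.6 kN → net-section rupture.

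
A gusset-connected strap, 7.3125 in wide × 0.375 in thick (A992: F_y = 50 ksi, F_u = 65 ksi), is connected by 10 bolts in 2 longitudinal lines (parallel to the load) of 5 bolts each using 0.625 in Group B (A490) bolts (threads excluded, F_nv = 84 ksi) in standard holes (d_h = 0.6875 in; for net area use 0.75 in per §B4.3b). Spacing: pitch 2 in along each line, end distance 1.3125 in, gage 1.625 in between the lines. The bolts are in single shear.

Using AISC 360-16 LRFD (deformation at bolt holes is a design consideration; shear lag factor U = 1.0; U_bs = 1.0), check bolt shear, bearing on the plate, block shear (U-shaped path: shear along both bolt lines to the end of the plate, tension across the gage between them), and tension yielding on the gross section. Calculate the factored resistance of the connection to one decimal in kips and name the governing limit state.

Bolt shear: A_b = π(0.625)²/4 = 0.3068 in². φR_n = 0.75 × 84 × 0.3068 × 10 × 1 = 193.3 kips.
Bearing (0.375 in plate, F_u = 65 ksi): end bolts L_c = 1.3125 − 0.6875/2 = 0.96875, R_n = min(1.2×0.96875×0.375×65, 2.4×0.625×0.375×65) = 28.336 kips/bolt; interior L_c = 2 − 0.6875 = 1.3125, R_n = 36.563 kips/bolt. φR_n = 0.75 × (2×28.336 + 8×36.563) = 261.9 kips.
Block shear: shear path 2×[1.3125+4×2] = 2×9.3125 in, A_gv = 6.9844, A_nv = 2×(9.3125 − 4.5×0.75)×0.375 = 4.4531 in²; tension across gage: (1.625 − 1×0.75)×0.375 = 0.32813 in². R_n = min(0.6×65×4.4531, 0.6×50×6.9844) + 1.0×65×0.32813 = min(173.67, 209.53) + 21.328 = 195 kips. φR_n = 0.75 × 195 = 146.3 kips.
Tension yield (gross): A_g = 7.3125×0.375 = 2.7422 in². φR_n = 0.90 × 50 × 2.7422 = 123.4 kips.
Governing: min(193.3, 261.9, 146.3, 123.4) = 123.4 kips → gross-section yield.

123.4 kips (gross-section yield governs)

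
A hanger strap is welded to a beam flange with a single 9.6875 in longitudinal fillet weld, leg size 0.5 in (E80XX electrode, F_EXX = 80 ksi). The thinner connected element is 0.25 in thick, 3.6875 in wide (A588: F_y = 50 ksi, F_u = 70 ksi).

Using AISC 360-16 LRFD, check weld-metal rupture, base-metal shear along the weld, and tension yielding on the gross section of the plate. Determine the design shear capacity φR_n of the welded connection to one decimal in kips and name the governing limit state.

Weld metal: throat = 0.707×0.5 = 0.3535 in, L = 9.6875 in. φR_n = 0.75 × 0.6 × 80 × 0.3535 × 9.6875 = 123.3 kips.
Base metal shear (0.25 in plate): yield φR_n = 1.0×0.6×50×0.25×9.6875 = 72.7 kips; rupture φR_n = 0.75×0.6×70×0.25×9.6875 = 76.3 kips; take 72.7 kips (yield).
Tension yield (gross): A_g = 3.6875×0.25 = 0.92188 in². φR_n = 0.90 × 50 × 0.92188 = 41.5 kips.
Governing: min(123.3, 72.7, 41.5) = 41.5 kips → gross-section yield.

41.5 kips (gross-section yield governs)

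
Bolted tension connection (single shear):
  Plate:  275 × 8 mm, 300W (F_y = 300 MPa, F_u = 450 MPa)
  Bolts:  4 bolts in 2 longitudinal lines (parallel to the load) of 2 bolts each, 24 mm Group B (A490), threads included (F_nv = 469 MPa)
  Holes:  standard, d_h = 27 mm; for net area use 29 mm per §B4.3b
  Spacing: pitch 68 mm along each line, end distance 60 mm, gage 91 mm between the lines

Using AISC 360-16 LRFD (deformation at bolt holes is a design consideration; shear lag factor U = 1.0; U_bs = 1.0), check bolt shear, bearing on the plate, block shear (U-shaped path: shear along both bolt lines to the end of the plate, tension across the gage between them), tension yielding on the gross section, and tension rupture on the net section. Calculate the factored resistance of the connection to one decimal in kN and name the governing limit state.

Bolt shear: A_b = π(24)²/4 = 452.39 mm². φR_n = 0.75 × 469 × 452.39 × 4 × 1 = 636.5 kN.
Bearing (8 mm plate, F_u = 450 MPa): end bolts L_c = 60 − 27/2 = 46.5, R_n = min(1.2×46.5×8×450, 2.4×24×8×450) = 200.88 kN/bolt; interior L_c = 68 − 27 = 41, R_n = 177.12 kN/bolt. φR_n = 0.75 × (2×200.88 + 2×177.12) = 567.0 kN.
Block shear: shear path 2×[60+1×68] = 2×128 mm, A_gv = 2048, A_nv = 2×(128 − 1.5×29)×8 = 1352 mm²; tension across gage: (91 − 1×29)×8 = 496 mm². R_n = min(0.6×450×1352, 0.6×300×2048) + 1.0×450×496 = min(365.04, 368.64) + 223.2 = 588.24 kN. φR_n = 0.75 × 588.24 = 441.2 kN.
Tension yield (gross): A_g = 275×8 = 2200 mm². φR_n = 0.90 × 300 × 2200 = 594.0 kN.
Tension rupture (net): A_n = (275 − 2×29)×8 = 1736 mm² (U = 1.0, A_e = A_n). φR_n = 0.75 × 450 × 1736 = 585.9 kN.
Governing: min(636.5, 567.0, 441.2, 594.0, 585.9) = 441.2 kN → block shear.

441.2 kN (block shear governs)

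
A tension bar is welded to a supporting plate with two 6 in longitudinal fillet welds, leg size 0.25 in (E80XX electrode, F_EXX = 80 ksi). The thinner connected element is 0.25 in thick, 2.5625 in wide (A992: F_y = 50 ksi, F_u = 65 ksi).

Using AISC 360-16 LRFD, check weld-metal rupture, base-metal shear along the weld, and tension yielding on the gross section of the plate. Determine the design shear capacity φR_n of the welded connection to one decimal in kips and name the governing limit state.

28.8 kips (gross-section yield governs)

Weld metal: throat = 0.707×0.25 = 0.17675 in, L = 2×6 = 12 in. φR_n = 0.75 × 0.6 × 80 × 0.17675 × 12 = 76.4 kips.
Base metal shear (0.25 in plate): yield φR_n = 1.0×0.6×50×0.25×12 = 90.0 kips; rupture φR_n = 0.75×0.6×65×0.25×12 = 87.8 kips; take 87.8 kips (rupture).
Tension yield (gross): A_g = 2.5625×0.25 = 0.64063 in². φR_n = 0.90 × 50 × 0.64063 = 28.8 kips.
Governing: min(76.4, 87.8, 28.8) = 28.8 kips → gross-section yield.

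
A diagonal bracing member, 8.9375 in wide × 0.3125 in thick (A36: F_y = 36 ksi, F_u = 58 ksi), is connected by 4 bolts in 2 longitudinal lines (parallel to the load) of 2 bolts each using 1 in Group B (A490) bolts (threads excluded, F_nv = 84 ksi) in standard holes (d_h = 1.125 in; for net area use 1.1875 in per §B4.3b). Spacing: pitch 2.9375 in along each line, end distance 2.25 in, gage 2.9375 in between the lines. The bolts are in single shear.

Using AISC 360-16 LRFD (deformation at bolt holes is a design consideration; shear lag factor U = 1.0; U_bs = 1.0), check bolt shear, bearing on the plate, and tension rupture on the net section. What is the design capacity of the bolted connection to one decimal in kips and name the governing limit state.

89.2 kips (net-section rupture governs)

Bolt shear: A_b = π(1)²/4 = 0.7854 in². φR_n = 0.75 × 84 × 0.7854 × 4 × 1 = 197.9 kips.
Bearing (0.3125 in plate, F_u = 58 ksi): end bolts L_c = 2.25 − 1.125/2 = 1.6875, R_n = min(1.2×1.6875×0.3125×58, 2.4×1×0.3125×58) = 36.703 kips/bolt; interior L_c = 2.9375 − 1.125 = 1.8125, R_n = 39.422 kips/bolt. φR_n = 0.75 × (2×36.703 + 2×39.422) = 114.2 kips.
Tension rupture (net): A_n = (8.9375 − 2×1.1875)×0.3125 = 2.0508 in² (U = 1.0, A_e = A_n). φR_n = 0.75 × 58 × 2.0508 = 89.2 kips.
Governing: min(197.9, 114.2, 89.2) = 89.2 kips → net-section rupture.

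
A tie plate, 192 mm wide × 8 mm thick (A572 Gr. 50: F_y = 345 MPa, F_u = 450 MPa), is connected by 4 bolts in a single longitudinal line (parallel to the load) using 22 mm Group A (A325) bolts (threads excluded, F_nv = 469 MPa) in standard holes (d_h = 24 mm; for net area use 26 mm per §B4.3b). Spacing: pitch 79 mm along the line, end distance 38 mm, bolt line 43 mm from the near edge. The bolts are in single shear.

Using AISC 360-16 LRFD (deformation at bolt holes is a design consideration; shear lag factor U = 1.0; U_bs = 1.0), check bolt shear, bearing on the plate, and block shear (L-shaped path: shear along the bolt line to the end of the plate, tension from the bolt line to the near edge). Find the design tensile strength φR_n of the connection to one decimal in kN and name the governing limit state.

379.1 kN (block shear governs)

Bolt shear: A_b = π(22)²/4 = 380.13 mm². φR_n = 0.75 × 469 × 380.13 × 4 × 1 = 534.8 kN.
Bearing (8 mm plate, F_u = 450 MPa): end bolts L_c = 38 − 24/2 = 26, R_n = min(1.2×26×8×450, 2.4×22×8×450) = 112.32 kN/bolt; interior L_c = 79 − 24 = 55, R_n = 190.08 kN/bolt. φR_n = 0.75 × (1×112.32 + 3×190.08) = 511.9 kN.
Block shear: shear path 1×[38+3×79] = 1×275 mm, A_gv = 2200, A_nv = 1×(275 − 3.5×26)×8 = 1472 mm²; tension to near edge: (43 − 0.5×26)×8 = 240 mm². R_n = min(0.6×450×1472, 0.6×345×2200) + 1.0×450×240 = min(397.44, 455.4) + 108 = 505.44 kN. φR_n = 0.75 × 505.44 = 379.1 kN.
Governing: min(534.8, 511.9, 379.1) = 379.1 kN → block shear.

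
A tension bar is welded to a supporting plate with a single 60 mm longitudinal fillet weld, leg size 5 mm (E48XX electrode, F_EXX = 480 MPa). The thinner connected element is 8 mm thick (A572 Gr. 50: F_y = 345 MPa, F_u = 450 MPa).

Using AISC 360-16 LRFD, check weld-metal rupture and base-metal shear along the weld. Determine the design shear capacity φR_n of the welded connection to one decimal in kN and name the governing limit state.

45.8 kN (weld metal governs)

Weld metal: throat = 0.707×5 = 3.535 mm, L = 60 mm. φR_n = 0.75 × 0.6 × 480 × 3.535 × 60 = 45.8 kN.
Base metal shear (8 mm plate): yield φR_n = 1.0×0.6×345×8×60 = 99.4 kN; rupture φR_n = 0.75×0.6×450×8×60 = 97.2 kN; take 97.2 kN (rupture).
Governing: min(45.8, 97.2) = 45.8 kN → weld metal.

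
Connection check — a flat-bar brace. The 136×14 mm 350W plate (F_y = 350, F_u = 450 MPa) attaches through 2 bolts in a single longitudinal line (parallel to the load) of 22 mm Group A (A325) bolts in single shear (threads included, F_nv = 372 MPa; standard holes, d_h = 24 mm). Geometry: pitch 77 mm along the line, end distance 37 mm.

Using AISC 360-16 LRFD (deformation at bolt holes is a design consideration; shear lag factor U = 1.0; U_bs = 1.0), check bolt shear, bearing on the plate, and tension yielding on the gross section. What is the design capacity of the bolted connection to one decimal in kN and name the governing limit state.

212.1 kN (bolt shear governs)

Bolt shear: A_b = π(22)²/4 = 380.13 mm². φR_n = 0.75 × 372 × 380.13 × 2 × 1 = 212.1 kN.
Bearing (14 mm plate, F_u = 450 MPa): end bolts L_c = 37 − 24/2 = 25, R_n = min(1.2×25×14×450, 2.4×22×14×450) = 189 kN/bolt; interior L_c = 77 − 24 = 53, R_n = 332.64 kN/bolt. φR_n = 0.75 × (1×189 + 1×332.64) = 391.2 kN.
Tension yield (gross): A_g = 136×14 = 1904 mm². φR_n = 0.90 × 350 × 1904 = 599.8 kN.
Governing: min(212.1, 391.2, 599.8) = 212.1 kN → bolt shear.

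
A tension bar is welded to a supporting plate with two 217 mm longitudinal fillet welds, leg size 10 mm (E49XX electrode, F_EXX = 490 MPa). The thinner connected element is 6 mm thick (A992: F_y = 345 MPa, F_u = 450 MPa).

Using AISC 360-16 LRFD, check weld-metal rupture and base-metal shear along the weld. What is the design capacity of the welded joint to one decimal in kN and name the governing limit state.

527.3 kN (base-metal shear governs)

Weld metal: throat = 0.707×10 = 7.07 mm, L = 2×217 = 434 mm. φR_n = 0.75 × 0.6 × 490 × 7.07 × 434 = 676.6 kN.
Base metal shear (6 mm plate): yield φR_n = 1.0×0.6×345×6×434 = 539.0 kN; rupture φR_n = 0.75×0.6×450×6×434 = 527.3 kN; take 527.3 kN (rupture).
Governing: min(676.6, 527.3) = 527.3 kN → base-metal shear.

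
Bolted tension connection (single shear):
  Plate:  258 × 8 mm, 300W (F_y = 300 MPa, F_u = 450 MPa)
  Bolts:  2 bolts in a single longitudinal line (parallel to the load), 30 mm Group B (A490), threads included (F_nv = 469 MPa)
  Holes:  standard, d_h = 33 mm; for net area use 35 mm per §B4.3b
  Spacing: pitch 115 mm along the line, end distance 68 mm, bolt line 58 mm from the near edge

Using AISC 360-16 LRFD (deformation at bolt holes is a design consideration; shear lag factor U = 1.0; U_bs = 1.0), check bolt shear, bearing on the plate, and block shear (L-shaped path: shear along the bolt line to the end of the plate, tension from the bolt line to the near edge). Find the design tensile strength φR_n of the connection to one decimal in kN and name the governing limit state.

Bolt shear: A_b = π(30)²/4 = 706.86 mm². φR_n = 0.75 × 469 × 706.86 × 2 × 1 = 497.3 kN.
Bearing (8 mm plate, F_u = 450 MPa): end bolts L_c = 68 − 33/2 = 51.5, R_n = min(1.2×51.5×8×450, 2.4×30×8×450) = 222.48 kN/bolt; interior L_c = 115 − 33 = 82, R_n = 259.2 kN/bolt. φR_n = 0.75 × (1×222.48 + 1×259.2) = 361.3 kN.
Block shear: shear path 1×[68+1×115] = 1×183 mm, A_gv = 1464, A_nv = 1×(183 − 1.5×35)×8 = 1044 mm²; tension to near edge: (58 − 0.5×35)×8 = 324 mm². R_n = min(0.6×450×1044, 0.6×300×1464) + 1.0×450×324 = min(281.88, 263.52) + 145.8 = 409.32 kN. φR_n = 0.75 × 409.32 = 307.0 kN.
Governing: min(497.3, 361.3, 307.0) = 307.0 kN → block shear.

307.0 kN (block shear governs)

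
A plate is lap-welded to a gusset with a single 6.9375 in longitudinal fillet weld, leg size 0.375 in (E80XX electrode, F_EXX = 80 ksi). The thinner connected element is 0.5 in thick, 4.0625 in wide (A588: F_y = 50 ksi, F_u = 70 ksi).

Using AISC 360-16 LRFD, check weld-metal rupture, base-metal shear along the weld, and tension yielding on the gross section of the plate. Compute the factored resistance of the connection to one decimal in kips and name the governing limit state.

Weld metal: throat = 0.707×0.375 = 0.26513 in, L = 6.9375 in. φR_n = 0.75 × 0.6 × 80 × 0.26513 × 6.9375 = 66.2 kips.
Base metal shear (0.5 in plate): yield φR_n = 1.0×0.6×50×0.5×6.9375 = 104.1 kips; rupture φR_n = 0.75×0.6×70×0.5×6.9375 = 109.3 kips; take 104.1 kips (yield).
Tension yield (gross): A_g = 4.0625×0.5 = 2.0313 in². φR_n = 0.90 × 50 × 2.0313 = 91.4 kips.
Governing: min(66.2, 104.1, 91.4) = 66.2 kips → weld metal.

66.2 kips (weld metal governs)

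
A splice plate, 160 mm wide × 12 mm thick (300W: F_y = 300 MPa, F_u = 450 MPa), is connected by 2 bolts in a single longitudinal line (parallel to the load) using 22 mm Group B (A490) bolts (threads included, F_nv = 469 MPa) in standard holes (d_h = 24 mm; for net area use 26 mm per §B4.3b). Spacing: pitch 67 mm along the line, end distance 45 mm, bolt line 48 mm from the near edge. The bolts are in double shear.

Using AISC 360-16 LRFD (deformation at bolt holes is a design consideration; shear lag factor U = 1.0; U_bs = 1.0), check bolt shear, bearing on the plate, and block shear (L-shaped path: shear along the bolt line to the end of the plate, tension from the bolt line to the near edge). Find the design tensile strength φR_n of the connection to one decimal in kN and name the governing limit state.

319.1 kN (block shear governs)

Bolt shear: A_b = π(22)²/4 = 380.13 mm². φR_n = 0.75 × 469 × 380.13 × 2 × 2 = 534.8 kN.
Bearing (12 mm plate, F_u = 450 MPa): end bolts L_c = 45 − 24/2 = 33, R_n = min(1.2×33×12×450, 2.4×22×12×450) = 213.84 kN/bolt; interior L_c = 67 − 24 = 43, R_n = 278.64 kN/bolt. φR_n = 0.75 × (1×213.84 + 1×278.64) = 369.4 kN.
Block shear: shear path 1×[45+1×67] = 1×112 mm, A_gv = 1344, A_nv = 1×(112 − 1.5×26)×12 = 876 mm²; tension to near edge: (48 − 0.5×26)×12 = 420 mm². R_n = min(0.6×450×876, 0.6×300×1344) + 1.0×450×420 = min(236.52, 241.92) + 189 = 425.52 kN. φR_n = 0.75 × 425.52 = 319.1 kN.
Governing: min(534.8, 369.4, 319.1) = 319.1 kN → block shear.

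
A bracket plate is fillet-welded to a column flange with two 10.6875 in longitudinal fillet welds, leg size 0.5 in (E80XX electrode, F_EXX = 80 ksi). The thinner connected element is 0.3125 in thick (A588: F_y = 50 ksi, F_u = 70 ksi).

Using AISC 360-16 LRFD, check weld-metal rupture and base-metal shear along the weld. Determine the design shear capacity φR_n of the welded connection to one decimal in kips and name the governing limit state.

Weld metal: throat = 0.707×0.5 = 0.3535 in, L = 2×10.6875 = 21.375 in. φR_n = 0.75 × 0.6 × 80 × 0.3535 × 21.375 = 272.0 kips.
Base metal shear (0.3125 in plate): yield φR_n = 1.0×0.6×50×0.3125×21.375 = 200.4 kips; rupture φR_n = 0.75×0.6×70×0.3125×21.375 = 210.4 kips; take 200.4 kips (yield).
Governing: min(272.0, 200.4) = 200.4 kips → base-metal shear.

200.4 kips (base-metal shear governs)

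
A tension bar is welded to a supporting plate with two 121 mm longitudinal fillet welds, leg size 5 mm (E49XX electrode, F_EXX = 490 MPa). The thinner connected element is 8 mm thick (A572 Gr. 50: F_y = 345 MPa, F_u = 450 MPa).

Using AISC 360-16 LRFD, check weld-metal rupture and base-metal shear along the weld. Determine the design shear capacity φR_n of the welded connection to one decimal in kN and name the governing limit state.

188.6 kN (weld metal governs)

Weld metal: throat = 0.707×5 = 3.535 mm, L = 2×121 = 242 mm. φR_n = 0.75 × 0.6 × 490 × 3.535 × 242 = 188.6 kN.
Base metal shear (8 mm plate): yield φR_n = 1.0×0.6×345×8×242 = 400.8 kN; rupture φR_n = 0.75×0.6×450×8×242 = 392.0 kN; take 392.0 kN (rupture).
Governing: min(188.6, 392.0) = 188.6 kN → weld metal.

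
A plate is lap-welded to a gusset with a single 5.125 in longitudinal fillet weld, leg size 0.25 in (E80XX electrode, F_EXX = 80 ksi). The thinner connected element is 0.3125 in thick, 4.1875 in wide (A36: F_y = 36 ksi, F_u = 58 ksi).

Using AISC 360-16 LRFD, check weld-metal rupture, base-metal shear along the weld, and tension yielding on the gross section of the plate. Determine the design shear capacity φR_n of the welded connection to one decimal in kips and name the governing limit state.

Weld metal: throat = 0.707×0.25 = 0.17675 in, L = 5.125 in. φR_n = 0.75 × 0.6 × 80 × 0.17675 × 5.125 = 32.6 kips.
Base metal shear (0.3125 in plate): yield φR_n = 1.0×0.6×36×0.3125×5.125 = 34.6 kips; rupture φR_n = 0.75×0.6×58×0.3125×5.125 = 41.8 kips; take 34.6 kips (yield).
Tension yield (gross): A_g = 4.1875×0.3125 = 1.3086 in². φR_n = 0.90 × 36 × 1.3086 = 42.4 kips.
Governing: min(32.6, 34.6, 42.4) = 32.6 kips → weld metal.

32.6 kips (weld metal governs)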